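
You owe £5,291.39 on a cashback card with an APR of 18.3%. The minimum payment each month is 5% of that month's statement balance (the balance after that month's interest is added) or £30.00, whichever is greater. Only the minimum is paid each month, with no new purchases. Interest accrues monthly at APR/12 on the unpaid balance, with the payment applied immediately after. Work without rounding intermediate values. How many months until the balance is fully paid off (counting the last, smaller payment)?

85 months

Monthly rate r = 18.3%/12 = 1.525% = 0.01525.
While 5% of the post-interest balance exceeds £30.00, each month B ← (B·(1+r))·(1 − 0.05), i.e. B shrinks by the factor (1+r)·0.95 = 0.96449.
This holds for months 1–61. Entering month 62 the balance is £582.99; 5% of the post-interest balance is now below £30.00, so the flat £30.00 minimum applies from here.
From month 62 a fixed £30.00 at rate r clears £582.99 in 24 more payments. Total: 61 + 24 = 85 months.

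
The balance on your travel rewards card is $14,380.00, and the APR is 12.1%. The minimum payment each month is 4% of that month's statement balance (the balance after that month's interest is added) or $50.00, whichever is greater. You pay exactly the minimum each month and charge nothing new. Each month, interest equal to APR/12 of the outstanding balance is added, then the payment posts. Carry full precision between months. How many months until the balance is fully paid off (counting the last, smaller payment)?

Monthly rate r = 12.1%/12 = 1.00833% = 0.0100833.
While 4% of the post-interest balance exceeds $50.00, each month B ← (B·(1+r))·(1 − 0.04), i.e. B shrinks by the factor (1+r)·0.96 = 0.96968.
This holds for months 1–80. Entering month 81 the balance is $1,224.71; 4% of the post-interest balance is now below $50.00, so the flat $50.00 minimum applies from here.
From month 81 a fixed $50.00 at rate r clears $1,224.71 in 29 more payments. Total: 80 + 29 = 109 months.

109 months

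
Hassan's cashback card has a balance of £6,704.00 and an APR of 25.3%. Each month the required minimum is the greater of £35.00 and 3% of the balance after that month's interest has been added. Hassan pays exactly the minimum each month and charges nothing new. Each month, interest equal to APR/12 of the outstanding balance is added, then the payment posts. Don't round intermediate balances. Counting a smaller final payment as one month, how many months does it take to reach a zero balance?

Monthly rate r = 25.3%/12 = 2.10833% = 0.0210833.
While 3% of the post-interest balance exceeds £35.00, each month B ← (B·(1+r))·(1 − 0.03), i.e. B shrinks by the factor (1+r)·0.97 = 0.99045.
This holds for months 1–185. Entering month 186 the balance is £1,136.12; 3% of the post-interest balance is now below £35.00, so the flat £35.00 minimum applies from here.
From month 186 a fixed £35.00 at rate r clears £1,136.12 in 56 more payments. Total: 185 + 56 = 241 months.

241 months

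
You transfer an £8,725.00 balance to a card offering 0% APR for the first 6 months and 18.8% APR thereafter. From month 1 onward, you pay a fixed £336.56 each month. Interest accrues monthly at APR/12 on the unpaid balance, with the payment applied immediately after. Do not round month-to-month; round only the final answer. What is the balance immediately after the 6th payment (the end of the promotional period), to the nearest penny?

Promo months 1–6 at r₀ = 0%/12 = 0; months 7+ at r₁ = 18.8%/12 = 0.0156667.
After month 6 (no interest yet): B = £8,725.00 − 6·£336.56 = £6,705.64.

£6,705.64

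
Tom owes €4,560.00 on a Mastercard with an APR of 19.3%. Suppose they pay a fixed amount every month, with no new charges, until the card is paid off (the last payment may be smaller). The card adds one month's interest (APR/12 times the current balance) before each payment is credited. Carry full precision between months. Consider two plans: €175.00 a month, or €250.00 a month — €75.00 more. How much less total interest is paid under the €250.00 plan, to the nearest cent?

€516.33

Monthly rate r = 19.3%/12 = 1.60833% = 0.0160833.
At €175.00/mo: n = ⌈−ln(1 − rB₀/P)/ln(1+r)⌉ = 35 payments (last €7.40); total interest = total paid − €4,560.00 = €1,397.40.
At €250.00/mo: 22 payments (last €191.07); total interest €881.07.
Interest saved = €1,397.40 − €881.07 = €516.33.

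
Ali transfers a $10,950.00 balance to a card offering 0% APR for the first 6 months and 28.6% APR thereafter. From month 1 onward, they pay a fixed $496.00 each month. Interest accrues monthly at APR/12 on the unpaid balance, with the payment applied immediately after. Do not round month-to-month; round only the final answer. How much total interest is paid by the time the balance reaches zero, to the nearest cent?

$2,201.62

Promo months 1–6 at r₀ = 0%/12 = 0; months 7+ at r₁ = 28.6%/12 = 0.0238333.
After month 6 (no interest yet): B = $10,950.00 − 6·$496.00 = $7,974.00.
Then at r₁ with $496.00/mo: n₂ = −ln(1 − r₁·B/P)/ln(1+r₁) ≈ 20.51 → 21 more payments.
Total paid = 26·$496.00 + $255.62 = $13,151.62; interest = $13,151.62 − $10,950.00 = $2,201.62.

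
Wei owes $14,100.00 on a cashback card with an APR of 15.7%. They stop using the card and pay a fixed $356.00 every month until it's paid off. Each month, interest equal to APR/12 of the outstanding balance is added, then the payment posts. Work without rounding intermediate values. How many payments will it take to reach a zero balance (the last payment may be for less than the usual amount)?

57 payments

Monthly rate r = 15.7%/12 = 1.30833% = 0.0130833.
Recurrence: B ← B·(1+r) − $356.00.
Month 1: interest $184.47; balance after payment $13,928.48.
Month 2: interest $182.23; balance after payment $13,754.71.
Closed form: n = −ln(1 − rB₀/P)/ln(1+r) = −ln(0.48181)/ln(1.01308) ≈ 56.176, so the balance reaches zero during payment 57.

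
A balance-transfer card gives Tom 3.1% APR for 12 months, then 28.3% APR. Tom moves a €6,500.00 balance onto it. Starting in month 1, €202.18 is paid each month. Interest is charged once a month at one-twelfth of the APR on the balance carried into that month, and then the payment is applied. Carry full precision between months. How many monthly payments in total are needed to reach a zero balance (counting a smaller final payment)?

42 months

Promo months 1–12 at r₀ = 3.1%/12 = 0.00258333; months 13+ at r₁ = 28.3%/12 = 0.0235833.
After month 12: iterate B ← B·(1+r₀) − €202.18 for 12 months → €4,243.46.
Then at r₁ with €202.18/mo: n₂ = −ln(1 − r₁·B/P)/ln(1+r₁) ≈ 29.31 → 30 more payments.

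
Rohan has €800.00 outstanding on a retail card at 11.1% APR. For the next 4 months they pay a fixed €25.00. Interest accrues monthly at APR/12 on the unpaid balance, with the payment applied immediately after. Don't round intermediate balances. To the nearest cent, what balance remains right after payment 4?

€728.62

Monthly rate r = 11.1%/12 = 0.925% = 0.00925.
Each month: B ← B·(1+r) − €25.00.
Month 1: interest €7.40; balance after payment €782.40.
Month 2: interest €7.24; balance after payment €764.64.
Month 3: interest €7.07; balance after payment €746.71.
Month 4: interest €6.91; balance after payment €728.62.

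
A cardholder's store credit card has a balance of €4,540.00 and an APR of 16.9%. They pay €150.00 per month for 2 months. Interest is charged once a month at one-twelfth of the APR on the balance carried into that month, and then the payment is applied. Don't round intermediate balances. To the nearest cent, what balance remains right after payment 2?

€4,366.66

Monthly rate r = 16.9%/12 = 1.40833% = 0.0140833.
Each month: B ← B·(1+r) − €150.00.
Month 1: interest €63.94; balance after payment €4,453.94.
Month 2: interest €62.73; balance after payment €4,366.66.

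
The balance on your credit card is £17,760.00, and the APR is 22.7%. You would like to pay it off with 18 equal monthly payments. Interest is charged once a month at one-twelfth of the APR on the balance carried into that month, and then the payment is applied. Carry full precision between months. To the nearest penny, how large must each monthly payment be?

£1,173.38

Monthly rate r = 22.7%/12 = 1.89167% = 0.0189167.
Level-payment amortization: P = B₀·r / (1 − (1+r)^(−n)) = 17760.00·0.0189167 / (1 − 1.01892^(−18)).
Denominator 1 − (1+r)^(−18) = 0.286319207.
P = 335.96 / 0.286319207 ≈ 1173.38.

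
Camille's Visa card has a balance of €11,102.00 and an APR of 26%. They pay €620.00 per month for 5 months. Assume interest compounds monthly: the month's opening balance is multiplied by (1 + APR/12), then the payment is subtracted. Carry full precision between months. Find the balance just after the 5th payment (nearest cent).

Monthly rate r = 26%/12 = 2.16667% = 0.0216667.
Each month: B ← B·(1+r) − €620.00.
Month 1: interest €240.54; balance after payment €10,722.54.
Month 2: interest €232.32; balance after payment €10,334.87.
Month 3: interest €223.92; balance after payment €9,938.79.
Month 4: interest €215.34; balance after payment €9,534.13.
Month 5: interest €206.57; balance after payment €9,120.70.

€9,120.70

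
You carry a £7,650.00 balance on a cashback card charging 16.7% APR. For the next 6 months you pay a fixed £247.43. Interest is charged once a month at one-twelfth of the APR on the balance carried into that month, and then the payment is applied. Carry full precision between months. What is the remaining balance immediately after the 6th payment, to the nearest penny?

Monthly rate r = 16.7%/12 = 1.39167% = 0.0139167.
Each month: B ← B·(1+r) − £247.43.
Month 1: interest £106.46; balance after payment £7,509.03.
Month 2: interest £104.50; balance after payment £7,366.10.
Month 3: interest £102.51; balance after payment £7,221.18.
Month 4: interest £100.49; balance after payment £7,074.25.
Month 5: interest £98.45; balance after payment £6,925.27.
Month 6: interest £96.38; balance after payment £6,774.22.

£6,774.22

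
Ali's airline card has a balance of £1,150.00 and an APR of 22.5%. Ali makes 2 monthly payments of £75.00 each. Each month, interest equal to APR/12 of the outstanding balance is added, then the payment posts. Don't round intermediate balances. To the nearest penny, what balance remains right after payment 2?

Monthly rate r = 22.5%/12 = 1.875% = 0.01875.
Each month: B ← B·(1+r) − £75.00.
Month 1: interest £21.56; balance after payment £1,096.56.
Month 2: interest £20.56; balance after payment £1,042.12.

£1,042.12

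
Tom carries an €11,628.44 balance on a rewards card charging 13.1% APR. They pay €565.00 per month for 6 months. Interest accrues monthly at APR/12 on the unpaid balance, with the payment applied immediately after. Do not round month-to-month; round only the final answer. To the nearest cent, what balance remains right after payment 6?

Monthly rate r = 13.1%/12 = 1.09167% = 0.0109167.
Each month: B ← B·(1+r) − €565.00.
Month 1: interest €126.94; balance after payment €11,190.38.
Month 2: interest €122.16; balance after payment €10,747.55.
Month 3: interest €117.33; balance after payment €10,299.87.
Month 4: interest €112.44; balance after payment €9,847.31.
Month 5: interest €107.50; balance after payment €9,389.81.
Month 6: interest €102.51; balance after payment €8,927.32.

€8,927.32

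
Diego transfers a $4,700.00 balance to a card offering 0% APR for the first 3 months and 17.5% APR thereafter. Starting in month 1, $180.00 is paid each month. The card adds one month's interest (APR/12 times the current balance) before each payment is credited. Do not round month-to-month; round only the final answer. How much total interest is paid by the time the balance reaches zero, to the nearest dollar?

$951

Promo months 1–3 at r₀ = 0%/12 = 0; months 4+ at r₁ = 17.5%/12 = 0.0145833.
After month 3 (no interest yet): B = $4,700.00 − 3·$180.00 = $4,160.00.
Then at r₁ with $180.00/mo: n₂ = −ln(1 − r₁·B/P)/ln(1+r₁) ≈ 28.39 → 29 more payments.
Total paid = 31·$180.00 + $70.57 = $5,650.57; interest = $5,650.57 − $4,700.00 = $950.57.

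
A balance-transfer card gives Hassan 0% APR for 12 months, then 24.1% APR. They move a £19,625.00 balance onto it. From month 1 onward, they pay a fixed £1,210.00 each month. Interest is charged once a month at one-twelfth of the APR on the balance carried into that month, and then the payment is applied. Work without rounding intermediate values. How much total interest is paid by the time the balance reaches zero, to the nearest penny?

Promo months 1–12 at r₀ = 0%/12 = 0; months 13+ at r₁ = 24.1%/12 = 0.0200833.
After month 12 (no interest yet): B = £19,625.00 − 12·£1,210.00 = £5,105.00.
Then at r₁ with £1,210.00/mo: n₂ = −ln(1 − r₁·B/P)/ln(1+r₁) ≈ 4.45 → 5 more payments.
Total paid = 16·£1,210.00 + £550.70 = £19,910.70; interest = £19,910.70 − £19,625.00 = £285.70.

£285.70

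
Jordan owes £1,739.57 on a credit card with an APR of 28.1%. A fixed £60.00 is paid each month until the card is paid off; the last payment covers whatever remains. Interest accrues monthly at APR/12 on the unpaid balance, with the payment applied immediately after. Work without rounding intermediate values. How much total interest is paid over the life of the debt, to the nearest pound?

Monthly rate r = 28.1%/12 = 2.34167% = 0.0234167.
Payoff takes n = ⌈−ln(1 − rB₀/P)/ln(1+r)⌉ = ⌈49.080⌉ = 50 payments; the last is £4.88.
Total paid = 49·£60.00 + £4.88 = £2,944.88.
Total interest = total paid − principal = £2,944.88 − £1,739.57 = £1,205.31.

£1,205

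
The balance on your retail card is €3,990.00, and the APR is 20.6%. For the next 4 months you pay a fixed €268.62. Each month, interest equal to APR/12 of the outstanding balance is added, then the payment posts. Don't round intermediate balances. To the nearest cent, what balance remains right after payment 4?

€3,168.65

Monthly rate r = 20.6%/12 = 1.71667% = 0.0171667.
Each month: B ← B·(1+r) − €268.62.
Month 1: interest €68.50; balance after payment €3,789.88.
Month 2: interest €65.06; balance after payment €3,586.31.
Month 3: interest €61.57; balance after payment €3,379.26.
Month 4: interest €58.01; balance after payment €3,168.65.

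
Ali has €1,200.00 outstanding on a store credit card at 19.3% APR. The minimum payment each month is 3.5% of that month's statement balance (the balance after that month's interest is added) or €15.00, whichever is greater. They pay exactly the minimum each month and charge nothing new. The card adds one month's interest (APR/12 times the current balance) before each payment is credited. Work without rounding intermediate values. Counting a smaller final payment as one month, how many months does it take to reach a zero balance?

Monthly rate r = 19.3%/12 = 1.60833% = 0.0160833.
While 3.5% of the post-interest balance exceeds €15.00, each month B ← (B·(1+r))·(1 − 0.035), i.e. B shrinks by the factor (1+r)·0.965 = 0.98052.
This holds for months 1–54. Entering month 55 the balance is €414.80; 3.5% of the post-interest balance is now below €15.00, so the flat €15.00 minimum applies from here.
From month 55 a fixed €15.00 at rate r clears €414.80 in 37 more payments. Total: 54 + 37 = 91 months.

91 months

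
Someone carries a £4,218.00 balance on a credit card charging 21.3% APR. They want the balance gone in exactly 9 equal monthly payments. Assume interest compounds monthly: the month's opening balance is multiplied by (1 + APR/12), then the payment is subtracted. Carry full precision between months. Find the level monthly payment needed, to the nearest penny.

Monthly rate r = 21.3%/12 = 1.775% = 0.01775.
Level-payment amortization: P = B₀·r / (1 − (1+r)^(−n)) = 4218.00·0.01775 / (1 − 1.01775^(−9)).
Denominator 1 − (1+r)^(−9) = 0.146447968.
P = 74.8695 / 0.146447968 ≈ 511.24.

£511.24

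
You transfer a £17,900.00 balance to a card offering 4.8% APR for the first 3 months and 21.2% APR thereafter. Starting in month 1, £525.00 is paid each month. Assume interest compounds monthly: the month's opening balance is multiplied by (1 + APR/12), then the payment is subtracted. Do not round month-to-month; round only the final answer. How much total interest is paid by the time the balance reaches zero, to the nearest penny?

£8,043.37

Promo months 1–3 at r₀ = 4.8%/12 = 0.004; months 4+ at r₁ = 21.2%/12 = 0.0176667.
After month 3: iterate B ← B·(1+r₀) − £525.00 for 3 months → £16,534.35.
Then at r₁ with £525.00/mo: n₂ = −ln(1 − r₁·B/P)/ln(1+r₁) ≈ 46.41 → 47 more payments.
Total paid = 49·£525.00 + £218.37 = £25,943.37; interest = £25,943.37 − £17,900.00 = £8,043.37.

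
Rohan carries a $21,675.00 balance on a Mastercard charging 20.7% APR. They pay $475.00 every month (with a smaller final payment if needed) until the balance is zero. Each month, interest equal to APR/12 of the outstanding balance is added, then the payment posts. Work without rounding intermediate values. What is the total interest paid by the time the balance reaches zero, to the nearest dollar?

$21,295

Monthly rate r = 20.7%/12 = 1.725% = 0.01725.
Payoff takes n = ⌈−ln(1 − rB₀/P)/ln(1+r)⌉ = ⌈90.461⌉ = 91 payments; the last is $219.89.
Total paid = 90·$475.00 + $219.89 = $42,969.89.
Total interest = total paid − principal = $42,969.89 − $21,675.00 = $21,294.89.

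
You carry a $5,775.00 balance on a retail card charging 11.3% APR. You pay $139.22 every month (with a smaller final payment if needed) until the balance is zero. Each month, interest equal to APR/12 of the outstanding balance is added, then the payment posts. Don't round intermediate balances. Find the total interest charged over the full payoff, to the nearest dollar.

Monthly rate r = 11.3%/12 = 0.941667% = 0.00941667.
Payoff takes n = ⌈−ln(1 − rB₀/P)/ln(1+r)⌉ = ⌈52.846⌉ = 53 payments; the last is $117.84.
Total paid = 52·$139.22 + $117.84 = $7,357.28.
Total interest = total paid − principal = $7,357.28 − $5,775.00 = $1,582.28.

$1,582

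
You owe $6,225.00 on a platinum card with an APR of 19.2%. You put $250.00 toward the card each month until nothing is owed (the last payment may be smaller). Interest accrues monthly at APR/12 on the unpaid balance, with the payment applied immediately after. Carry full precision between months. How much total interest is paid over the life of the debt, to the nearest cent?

$1,778.42

Monthly rate r = 19.2%/12 = 1.6% = 0.016.
Payoff takes n = ⌈−ln(1 − rB₀/P)/ln(1+r)⌉ = ⌈32.014⌉ = 33 payments; the last is $3.42.
Total paid = 32·$250.00 + $3.42 = $8,003.42.
Total interest = total paid − principal = $8,003.42 − $6,225.00 = $1,778.42.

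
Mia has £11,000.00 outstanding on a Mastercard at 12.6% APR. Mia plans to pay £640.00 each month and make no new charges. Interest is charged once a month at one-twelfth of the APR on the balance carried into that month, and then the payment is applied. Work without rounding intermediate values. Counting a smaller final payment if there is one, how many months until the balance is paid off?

20 payments

Monthly rate r = 12.6%/12 = 1.05% = 0.0105.
Recurrence: B ← B·(1+r) − £640.00.
Month 1: interest £115.50; balance after payment £10,475.50.
Month 2: interest £109.99; balance after payment £9,945.49.
Closed form: n = −ln(1 − rB₀/P)/ln(1+r) = −ln(0.81953)/ln(1.0105) ≈ 19.054, so the balance reaches zero during payment 20.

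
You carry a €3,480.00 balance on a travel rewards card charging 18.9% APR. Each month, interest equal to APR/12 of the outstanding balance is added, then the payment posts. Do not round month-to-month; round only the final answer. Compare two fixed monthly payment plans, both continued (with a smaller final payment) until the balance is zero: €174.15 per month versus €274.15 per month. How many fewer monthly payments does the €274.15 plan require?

Monthly rate r = 18.9%/12 = 1.575% = 0.01575.
At €174.15/mo: n = ⌈−ln(1 − rB₀/P)/ln(1+r)⌉ = 25 payments (last €32.37); total interest = total paid − €3,480.00 = €731.97.
At €274.15/mo: 15 payments (last €75.35); total interest €433.45.
Payments saved = 25 − 15 = 10.

10 fewer payments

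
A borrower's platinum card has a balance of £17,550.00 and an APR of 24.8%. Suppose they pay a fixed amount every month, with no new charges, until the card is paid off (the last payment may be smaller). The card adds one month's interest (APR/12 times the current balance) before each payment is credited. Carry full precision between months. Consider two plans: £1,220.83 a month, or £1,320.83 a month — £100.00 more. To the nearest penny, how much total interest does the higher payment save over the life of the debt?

£309.85

Monthly rate r = 24.8%/12 = 2.06667% = 0.0206667.
At £1,220.83/mo: n = ⌈−ln(1 − rB₀/P)/ln(1+r)⌉ = 18 payments (last £287.42); total interest = total paid − £17,550.00 = £3,491.53.
At £1,320.83/mo: 16 payments (last £919.23); total interest £3,181.68.
Interest saved = £3,491.53 − £3,181.68 = £309.85.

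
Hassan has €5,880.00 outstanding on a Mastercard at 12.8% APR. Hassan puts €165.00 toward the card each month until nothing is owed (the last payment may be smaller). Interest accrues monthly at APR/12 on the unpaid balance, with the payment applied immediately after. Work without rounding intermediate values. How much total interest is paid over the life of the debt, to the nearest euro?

€1,557

Monthly rate r = 12.8%/12 = 1.06667% = 0.0106667.
Payoff takes n = ⌈−ln(1 − rB₀/P)/ln(1+r)⌉ = ⌈45.073⌉ = 46 payments; the last is €12.08.
Total paid = 45·€165.00 + €12.08 = €7,437.08.
Total interest = total paid − principal = €7,437.08 − €5,880.00 = €1,557.08.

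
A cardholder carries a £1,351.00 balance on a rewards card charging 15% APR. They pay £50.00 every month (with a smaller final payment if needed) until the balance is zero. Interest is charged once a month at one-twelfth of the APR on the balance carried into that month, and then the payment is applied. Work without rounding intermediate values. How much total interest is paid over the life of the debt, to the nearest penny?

Monthly rate r = 15%/12 = 1.25% = 0.0125.
Payoff takes n = ⌈−ln(1 − rB₀/P)/ln(1+r)⌉ = ⌈33.175⌉ = 34 payments; the last is £8.77.
Total paid = 33·£50.00 + £8.77 = £1,658.77.
Total interest = total paid − principal = £1,658.77 − £1,351.00 = £307.77.

£307.77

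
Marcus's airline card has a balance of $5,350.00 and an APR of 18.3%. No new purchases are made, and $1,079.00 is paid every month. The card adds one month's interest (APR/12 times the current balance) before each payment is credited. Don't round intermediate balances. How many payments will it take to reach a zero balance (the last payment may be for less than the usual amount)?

6 months

Monthly rate r = 18.3%/12 = 1.525% = 0.01525.
Recurrence: B ← B·(1+r) − $1,079.00.
Month 1: interest $81.59; balance after payment $4,352.59.
Month 2: interest $66.38; balance after payment $3,339.96.
Month 3: interest $50.93; balance after payment $2,311.90.
Month 4: interest $35.26; balance after payment $1,268.16.
Month 5: interest $19.34; balance after payment $208.49.
Month 6: interest $3.18; balance after payment $0.00.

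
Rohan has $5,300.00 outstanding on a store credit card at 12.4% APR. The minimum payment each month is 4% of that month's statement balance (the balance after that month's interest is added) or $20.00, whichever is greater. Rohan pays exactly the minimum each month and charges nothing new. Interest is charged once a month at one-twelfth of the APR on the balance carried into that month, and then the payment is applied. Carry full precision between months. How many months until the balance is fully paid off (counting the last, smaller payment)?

Monthly rate r = 12.4%/12 = 1.03333% = 0.0103333.
While 4% of the post-interest balance exceeds $20.00, each month B ← (B·(1+r))·(1 − 0.04), i.e. B shrinks by the factor (1+r)·0.96 = 0.96992.
This holds for months 1–78. Entering month 79 the balance is $489.41; 4% of the post-interest balance is now below $20.00, so the flat $20.00 minimum applies from here.
From month 79 a fixed $20.00 at rate r clears $489.41 in 29 more payments. Total: 78 + 29 = 107 months.

107 months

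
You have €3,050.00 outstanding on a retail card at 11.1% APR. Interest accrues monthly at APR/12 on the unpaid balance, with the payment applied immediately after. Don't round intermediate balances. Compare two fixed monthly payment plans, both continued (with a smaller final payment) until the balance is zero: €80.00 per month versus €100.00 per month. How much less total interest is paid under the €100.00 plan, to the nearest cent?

€178.64

Monthly rate r = 11.1%/12 = 0.925% = 0.00925.
At €80.00/mo: n = ⌈−ln(1 − rB₀/P)/ln(1+r)⌉ = 48 payments (last €18.54); total interest = total paid − €3,050.00 = €728.54.
At €100.00/mo: 36 payments (last €99.90); total interest €549.90.
Interest saved = €728.54 − €549.90 = €178.64.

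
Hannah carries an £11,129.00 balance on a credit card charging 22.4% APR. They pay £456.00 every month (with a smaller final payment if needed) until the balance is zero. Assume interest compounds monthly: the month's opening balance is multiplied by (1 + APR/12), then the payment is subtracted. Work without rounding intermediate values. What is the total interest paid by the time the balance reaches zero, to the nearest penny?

Monthly rate r = 22.4%/12 = 1.86667% = 0.0186667.
Payoff takes n = ⌈−ln(1 − rB₀/P)/ln(1+r)⌉ = ⌈32.876⌉ = 33 payments; the last is £399.76.
Total paid = 32·£456.00 + £399.76 = £14,991.76.
Total interest = total paid − principal = £14,991.76 − £11,129.00 = £3,862.76.

£3,862.76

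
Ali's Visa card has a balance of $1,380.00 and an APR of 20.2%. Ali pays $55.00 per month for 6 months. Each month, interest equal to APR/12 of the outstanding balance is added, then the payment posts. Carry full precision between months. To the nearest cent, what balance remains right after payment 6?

$1,181.18

Monthly rate r = 20.2%/12 = 1.68333% = 0.0168333.
Each month: B ← B·(1+r) − $55.00.
Month 1: interest $23.23; balance after payment $1,348.23.
Month 2: interest $22.70; balance after payment $1,315.93.
Month 3: interest $22.15; balance after payment $1,283.08.
Month 4: interest $21.60; balance after payment $1,249.68.
Month 5: interest $21.04; balance after payment $1,215.71.
Month 6: interest $20.46; balance after payment $1,181.18.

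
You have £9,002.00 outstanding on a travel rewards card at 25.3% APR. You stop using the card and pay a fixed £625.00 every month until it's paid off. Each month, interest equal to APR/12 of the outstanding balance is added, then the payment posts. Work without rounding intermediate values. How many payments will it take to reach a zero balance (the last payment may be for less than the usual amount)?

Monthly rate r = 25.3%/12 = 2.10833% = 0.0210833.
Recurrence: B ← B·(1+r) − £625.00.
Month 1: interest £189.79; balance after payment £8,566.79.
Month 2: interest £180.62; balance after payment £8,122.41.
Closed form: n = −ln(1 − rB₀/P)/ln(1+r) = −ln(0.69633)/ln(1.02108) ≈ 17.347, so the balance reaches zero during payment 18.

18 months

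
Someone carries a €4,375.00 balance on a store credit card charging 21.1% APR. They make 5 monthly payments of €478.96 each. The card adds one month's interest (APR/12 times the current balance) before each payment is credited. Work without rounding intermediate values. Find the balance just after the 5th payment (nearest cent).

€2,292.89

Monthly rate r = 21.1%/12 = 1.75833% = 0.0175833.
Each month: B ← B·(1+r) − €478.96.
Month 1: interest €76.93; balance after payment €3,972.97.
Month 2: interest €69.86; balance after payment €3,563.87.
Month 3: interest €62.66; balance after payment €3,147.57.
Month 4: interest €55.34; balance after payment €2,723.95.
Month 5: interest €47.90; balance after payment €2,292.89.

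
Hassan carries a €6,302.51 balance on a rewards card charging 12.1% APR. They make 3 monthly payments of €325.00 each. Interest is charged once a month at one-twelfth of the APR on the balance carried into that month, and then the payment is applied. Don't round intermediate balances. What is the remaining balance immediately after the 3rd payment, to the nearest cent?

Monthly rate r = 12.1%/12 = 1.00833% = 0.0100833.
Each month: B ← B·(1+r) − €325.00.
Month 1: interest €63.55; balance after payment €6,041.06.
Month 2: interest €60.91; balance after payment €5,776.97.
Month 3: interest €58.25; balance after payment €5,510.23.

€5,510.23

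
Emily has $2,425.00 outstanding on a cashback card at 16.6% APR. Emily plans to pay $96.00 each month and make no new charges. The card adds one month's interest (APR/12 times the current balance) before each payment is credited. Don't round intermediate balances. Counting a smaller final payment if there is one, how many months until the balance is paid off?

Monthly rate r = 16.6%/12 = 1.38333% = 0.0138333.
Recurrence: B ← B·(1+r) − $96.00.
Month 1: interest $33.55; balance after payment $2,362.55.
Month 2: interest $32.68; balance after payment $2,299.23.
Closed form: n = −ln(1 − rB₀/P)/ln(1+r) = −ln(0.65056)/ln(1.01383) ≈ 31.293, so the balance reaches zero during payment 32.

32 payments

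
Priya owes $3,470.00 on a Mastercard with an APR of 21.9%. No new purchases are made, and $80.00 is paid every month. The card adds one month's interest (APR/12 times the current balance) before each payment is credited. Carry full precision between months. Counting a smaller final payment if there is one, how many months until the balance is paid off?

87 months

Monthly rate r = 21.9%/12 = 1.825% = 0.01825.
Recurrence: B ← B·(1+r) − $80.00.
Month 1: interest $63.33; balance after payment $3,453.33.
Month 2: interest $63.02; balance after payment $3,436.35.
Closed form: n = −ln(1 − rB₀/P)/ln(1+r) = −ln(0.20841)/ln(1.01825) ≈ 86.714, so the balance reaches zero during payment 87.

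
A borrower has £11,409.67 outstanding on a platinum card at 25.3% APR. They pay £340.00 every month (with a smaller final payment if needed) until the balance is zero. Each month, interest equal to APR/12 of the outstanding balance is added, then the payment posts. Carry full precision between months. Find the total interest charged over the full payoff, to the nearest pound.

Monthly rate r = 25.3%/12 = 2.10833% = 0.0210833.
Payoff takes n = ⌈−ln(1 − rB₀/P)/ln(1+r)⌉ = ⌈58.921⌉ = 59 payments; the last is £313.28.
Total paid = 58·£340.00 + £313.28 = £20,033.28.
Total interest = total paid − principal = £20,033.28 − £11,409.67 = £8,623.61.

£8,624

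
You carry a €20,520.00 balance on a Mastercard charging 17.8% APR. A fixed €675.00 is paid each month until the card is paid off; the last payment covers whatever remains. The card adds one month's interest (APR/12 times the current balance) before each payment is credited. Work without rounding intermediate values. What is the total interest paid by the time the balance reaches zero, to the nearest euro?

Monthly rate r = 17.8%/12 = 1.48333% = 0.0148333.
Payoff takes n = ⌈−ln(1 − rB₀/P)/ln(1+r)⌉ = ⌈40.717⌉ = 41 payments; the last is €485.08.
Total paid = 40·€675.00 + €485.08 = €27,485.08.
Total interest = total paid − principal = €27,485.08 − €20,520.00 = €6,965.08.

€6,965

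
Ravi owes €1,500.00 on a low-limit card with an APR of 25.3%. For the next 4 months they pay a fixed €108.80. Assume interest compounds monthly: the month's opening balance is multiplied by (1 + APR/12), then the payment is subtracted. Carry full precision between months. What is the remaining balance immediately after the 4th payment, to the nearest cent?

Monthly rate r = 25.3%/12 = 2.10833% = 0.0210833.
Each month: B ← B·(1+r) − €108.80.
Month 1: interest €31.62; balance after payment €1,422.83.
Month 2: interest €30.00; balance after payment €1,344.02.
Month 3: interest €28.34; balance after payment €1,263.56.
Month 4: interest €26.64; balance after payment €1,181.40.

€1,181.40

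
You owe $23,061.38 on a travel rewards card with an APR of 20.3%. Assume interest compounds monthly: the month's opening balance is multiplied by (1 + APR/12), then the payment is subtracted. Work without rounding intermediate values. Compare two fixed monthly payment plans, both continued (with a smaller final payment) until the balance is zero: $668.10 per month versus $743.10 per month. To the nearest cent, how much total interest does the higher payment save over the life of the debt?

Monthly rate r = 20.3%/12 = 1.69167% = 0.0169167.
At $668.10/mo: n = ⌈−ln(1 − rB₀/P)/ln(1+r)⌉ = 53 payments (last $183.75); total interest = total paid − $23,061.38 = $11,863.57.
At $743.10/mo: 45 payments (last $281.26); total interest $9,916.28.
Interest saved = $11,863.57 − $9,916.28 = $1,947.29.

$1,947.29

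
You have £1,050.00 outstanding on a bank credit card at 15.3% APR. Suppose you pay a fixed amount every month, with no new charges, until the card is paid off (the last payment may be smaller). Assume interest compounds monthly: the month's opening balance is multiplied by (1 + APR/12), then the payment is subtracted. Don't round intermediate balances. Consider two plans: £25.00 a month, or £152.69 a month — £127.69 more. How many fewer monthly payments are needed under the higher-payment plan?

53 fewer payments

Monthly rate r = 15.3%/12 = 1.275% = 0.01275.
At £25.00/mo: n = ⌈−ln(1 − rB₀/P)/ln(1+r)⌉ = 61 payments (last £13.12); total interest = total paid − £1,050.00 = £463.12.
At £152.69/mo: 8 payments (last £37.25); total interest £56.08.
Payments saved = 61 − 8 = 53.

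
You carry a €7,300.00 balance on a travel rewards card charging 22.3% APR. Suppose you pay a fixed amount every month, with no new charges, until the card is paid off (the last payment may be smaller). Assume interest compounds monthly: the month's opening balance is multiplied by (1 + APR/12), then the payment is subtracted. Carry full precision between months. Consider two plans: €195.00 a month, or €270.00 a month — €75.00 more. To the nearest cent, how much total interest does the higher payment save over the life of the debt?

€2,363.77

Monthly rate r = 22.3%/12 = 1.85833% = 0.0185833.
At €195.00/mo: n = ⌈−ln(1 − rB₀/P)/ln(1+r)⌉ = 65 payments (last €119.78); total interest = total paid − €7,300.00 = €5,299.78.
At €270.00/mo: 38 payments (last €246.01); total interest €2,936.01.
Interest saved = €5,299.78 − €2,936.01 = €2,363.77.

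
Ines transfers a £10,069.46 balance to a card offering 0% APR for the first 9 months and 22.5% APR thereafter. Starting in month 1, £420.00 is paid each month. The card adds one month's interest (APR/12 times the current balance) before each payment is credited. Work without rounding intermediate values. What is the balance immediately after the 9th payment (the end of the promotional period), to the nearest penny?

Promo months 1–9 at r₀ = 0%/12 = 0; months 10+ at r₁ = 22.5%/12 = 0.01875.
After month 9 (no interest yet): B = £10,069.46 − 9·£420.00 = £6,289.46.

£6,289.46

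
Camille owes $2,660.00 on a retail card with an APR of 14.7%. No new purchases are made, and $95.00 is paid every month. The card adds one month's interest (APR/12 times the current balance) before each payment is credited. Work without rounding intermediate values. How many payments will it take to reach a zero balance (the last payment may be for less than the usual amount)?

35 months

Monthly rate r = 14.7%/12 = 1.225% = 0.01225.
Recurrence: B ← B·(1+r) − $95.00.
Month 1: interest $32.58; balance after payment $2,597.59.
Month 2: interest $31.82; balance after payment $2,534.41.
Closed form: n = −ln(1 − rB₀/P)/ln(1+r) = −ln(0.657)/ln(1.01225) ≈ 34.501, so the balance reaches zero during payment 35.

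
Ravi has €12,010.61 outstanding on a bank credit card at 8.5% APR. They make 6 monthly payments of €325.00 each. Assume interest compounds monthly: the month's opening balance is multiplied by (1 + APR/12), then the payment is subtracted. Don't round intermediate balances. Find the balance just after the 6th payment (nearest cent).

€10,545.33

Monthly rate r = 8.5%/12 = 0.708333% = 0.00708333.
Each month: B ← B·(1+r) − €325.00.
Month 1: interest €85.08; balance after payment €11,770.69.
Month 2: interest €83.38; balance after payment €11,529.06.
Month 3: interest €81.66; balance after payment €11,285.73.
Month 4: interest €79.94; balance after payment €11,040.67.
Month 5: interest €78.20; balance after payment €10,793.87.
Month 6: interest €76.46; balance after payment €10,545.33.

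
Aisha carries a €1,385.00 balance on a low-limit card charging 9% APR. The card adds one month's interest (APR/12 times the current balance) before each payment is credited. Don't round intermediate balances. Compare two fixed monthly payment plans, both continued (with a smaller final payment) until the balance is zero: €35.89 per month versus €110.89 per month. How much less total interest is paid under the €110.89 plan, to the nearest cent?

€181.48

Monthly rate r = 9%/12 = 0.75% = 0.0075.
At €35.89/mo: n = ⌈−ln(1 − rB₀/P)/ln(1+r)⌉ = 46 payments (last €26.16); total interest = total paid − €1,385.00 = €256.21.
At €110.89/mo: 14 payments (last €18.16); total interest €74.73.
Interest saved = €256.21 − €74.73 = €181.48.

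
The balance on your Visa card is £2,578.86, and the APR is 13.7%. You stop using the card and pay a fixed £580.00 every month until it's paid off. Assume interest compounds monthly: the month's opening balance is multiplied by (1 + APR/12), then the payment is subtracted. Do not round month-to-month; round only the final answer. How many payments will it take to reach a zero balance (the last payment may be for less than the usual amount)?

5 months

Monthly rate r = 13.7%/12 = 1.14167% = 0.0114167.
Recurrence: B ← B·(1+r) − £580.00.
Month 1: interest £29.44; balance after payment £2,028.30.
Month 2: interest £23.16; balance after payment £1,471.46.
Month 3: interest £16.80; balance after payment £908.26.
Month 4: interest £10.37; balance after payment £338.63.
Month 5: interest £3.87; balance after payment £0.00.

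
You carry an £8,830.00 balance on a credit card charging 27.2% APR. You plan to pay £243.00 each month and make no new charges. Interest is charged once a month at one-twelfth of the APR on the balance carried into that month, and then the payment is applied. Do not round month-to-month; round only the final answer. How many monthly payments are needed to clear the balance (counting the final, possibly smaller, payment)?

78 payments

Monthly rate r = 27.2%/12 = 2.26667% = 0.0226667.
Recurrence: B ← B·(1+r) − £243.00.
Month 1: interest £200.15; balance after payment £8,787.15.
Month 2: interest £199.18; balance after payment £8,743.32.
Closed form: n = −ln(1 − rB₀/P)/ln(1+r) = −ln(0.17635)/ln(1.02267) ≈ 77.421, so the balance reaches zero during payment 78.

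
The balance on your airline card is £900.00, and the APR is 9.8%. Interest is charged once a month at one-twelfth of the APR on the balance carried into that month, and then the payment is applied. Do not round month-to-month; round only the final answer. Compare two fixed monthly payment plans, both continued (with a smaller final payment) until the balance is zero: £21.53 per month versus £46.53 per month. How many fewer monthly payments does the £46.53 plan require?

30 fewer payments

Monthly rate r = 9.8%/12 = 0.816667% = 0.00816667.
At £21.53/mo: n = ⌈−ln(1 − rB₀/P)/ln(1+r)⌉ = 52 payments (last £7.45); total interest = total paid − £900.00 = £205.48.
At £46.53/mo: 22 payments (last £6.47); total interest £83.60.
Payments saved = 52 − 22 = 30.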